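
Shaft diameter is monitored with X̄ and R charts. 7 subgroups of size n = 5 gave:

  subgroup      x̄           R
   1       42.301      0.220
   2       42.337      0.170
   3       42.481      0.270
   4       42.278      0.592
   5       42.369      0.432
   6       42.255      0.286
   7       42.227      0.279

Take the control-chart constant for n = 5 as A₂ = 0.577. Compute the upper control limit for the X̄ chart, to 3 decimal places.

X̄̄ = (42.301 + 42.337 + 42.481 + 42.278 + 42.369 + 42.255 + 42.227) / 7 = 296.2480 / 7 = 42.3211
R̄ = (0.220 + 0.170 + 0.270 + 0.592 + 0.432 + 0.286 + 0.279) / 7 = 2.2490 / 7 = 0.3213
UCL = X̄̄ + A₂·R̄ = 42.3211 + 0.577 × 0.3213 = 42.5065

42.507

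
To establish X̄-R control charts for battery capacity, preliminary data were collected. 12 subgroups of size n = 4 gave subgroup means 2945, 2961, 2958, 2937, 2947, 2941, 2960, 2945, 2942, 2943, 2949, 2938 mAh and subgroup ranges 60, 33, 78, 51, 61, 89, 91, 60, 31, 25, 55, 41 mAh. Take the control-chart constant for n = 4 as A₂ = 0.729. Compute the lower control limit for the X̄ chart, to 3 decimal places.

2906.160

X̄̄ = (2945 + 2961 + 2958 + 2937 + 2947 + 2941 + 2960 + 2945 + 2942 + 2943 + 2949 + 2938) / 12 = 35366.0000 / 12 = 2947.1667
R̄ = (60 + 33 + 78 + 51 + 61 + 89 + 91 + 60 + 31 + 25 + 55 + 41) / 12 = 675.0000 / 12 = 56.2500
LCL = X̄̄ − A₂·R̄ = 2947.1667 − 0.729 × 56.2500 = 2906.1604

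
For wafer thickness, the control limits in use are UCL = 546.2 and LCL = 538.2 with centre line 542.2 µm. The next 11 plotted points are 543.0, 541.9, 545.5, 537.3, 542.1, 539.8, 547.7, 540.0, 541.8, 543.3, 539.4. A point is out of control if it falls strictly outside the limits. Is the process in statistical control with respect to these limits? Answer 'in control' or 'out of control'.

Compare each point to [538.2, 546.2]: sample 4 = 537.3 < LCL; sample 7 = 547.7 > UCL.

out of control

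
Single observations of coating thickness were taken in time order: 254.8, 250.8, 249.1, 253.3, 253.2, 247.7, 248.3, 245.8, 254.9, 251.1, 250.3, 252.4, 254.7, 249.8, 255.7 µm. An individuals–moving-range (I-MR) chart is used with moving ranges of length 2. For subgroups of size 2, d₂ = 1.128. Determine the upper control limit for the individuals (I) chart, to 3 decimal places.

X̄ = (254.8 + 250.8 + 249.1 + 253.3 + 253.2 + 247.7 + 248.3 + 245.8 + 254.9 + 251.1 + 250.3 + 252.4 + 254.7 + 249.8 + 255.7) / 15 = 251.4600
Moving ranges: 4.0, 1.7, 4.2, 0.1, 5.5, 0.6, 2.5, 9.1, 3.8, 0.8, 2.1, 2.3, 4.9, 5.9; M̄R̄ = 47.5000 / 14 = 3.3929
UCL = X̄ + 3·M̄R̄/d₂ = 251.4600 + 3 × 3.3929 / 1.128 = 260.4836

260.484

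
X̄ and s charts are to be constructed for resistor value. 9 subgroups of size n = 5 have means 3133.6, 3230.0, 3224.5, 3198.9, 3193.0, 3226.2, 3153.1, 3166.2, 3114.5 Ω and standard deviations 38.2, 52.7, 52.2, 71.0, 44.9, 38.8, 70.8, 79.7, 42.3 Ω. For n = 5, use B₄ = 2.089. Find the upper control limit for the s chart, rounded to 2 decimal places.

113.87

s̄ = (38.2 + 52.7 + 52.2 + 71.0 + 44.9 + 38.8 + 70.8 + 79.7 + 42.3) / 9 = 54.5111
UCL_s = B₄·s̄ = 2.089 × 54.5111 = 113.8737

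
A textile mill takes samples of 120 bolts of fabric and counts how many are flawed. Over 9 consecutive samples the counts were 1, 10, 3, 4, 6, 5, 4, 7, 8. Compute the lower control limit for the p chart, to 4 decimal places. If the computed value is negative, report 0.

p̄ = Σdᵢ / (k·n) = 48 / (9 × 120) = 0.04444
LCL = p̄ − 3·√(p̄(1−p̄)/n) = 0.04444 − 3 × 0.01881 = -0.01199 → 0 (negative, so LCL = 0)

0.0000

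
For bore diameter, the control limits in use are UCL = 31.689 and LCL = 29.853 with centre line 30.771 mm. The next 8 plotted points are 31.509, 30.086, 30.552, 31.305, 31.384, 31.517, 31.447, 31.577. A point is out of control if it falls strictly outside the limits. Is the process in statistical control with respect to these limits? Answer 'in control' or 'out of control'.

in control

All 8 points lie within [29.853, 31.689].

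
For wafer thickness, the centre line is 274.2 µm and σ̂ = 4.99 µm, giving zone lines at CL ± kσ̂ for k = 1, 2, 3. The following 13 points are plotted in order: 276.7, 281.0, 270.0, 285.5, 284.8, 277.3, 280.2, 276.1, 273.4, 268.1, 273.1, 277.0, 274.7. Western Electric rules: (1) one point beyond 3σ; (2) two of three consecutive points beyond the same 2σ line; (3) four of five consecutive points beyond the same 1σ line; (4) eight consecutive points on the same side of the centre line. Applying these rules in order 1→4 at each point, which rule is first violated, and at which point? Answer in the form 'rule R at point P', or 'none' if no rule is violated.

Zone of each point (C = within 1σ̂, B = 1σ̂–2σ̂, A = 2σ̂–3σ̂, * = beyond 3σ̂; sign = side of CL): 1:+C, 2:+B, 3:-C, 4:+A, 5:+A, 6:+C, 7:+B, 8:+C, 9:-C, 10:-B, 11:-C, 12:+C, 13:+C
Rule 2 (two of three consecutive points beyond the same 2σ limit) is satisfied at point 5.

rule 2 at point 5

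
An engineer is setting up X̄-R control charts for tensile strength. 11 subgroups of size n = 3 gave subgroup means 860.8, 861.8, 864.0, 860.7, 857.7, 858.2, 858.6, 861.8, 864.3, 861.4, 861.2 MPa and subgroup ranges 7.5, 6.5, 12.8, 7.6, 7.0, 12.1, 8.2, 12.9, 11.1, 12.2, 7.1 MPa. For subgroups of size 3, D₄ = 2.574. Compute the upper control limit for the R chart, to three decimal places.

R̄ = (7.5 + 6.5 + 12.8 + 7.6 + 7.0 + 12.1 + 8.2 + 12.9 + 11.1 + 12.2 + 7.1) / 11 = 105.0000 / 11 = 9.5455
UCL_R = D₄·R̄ = 2.574 × 9.5455 = 24.5700

24.570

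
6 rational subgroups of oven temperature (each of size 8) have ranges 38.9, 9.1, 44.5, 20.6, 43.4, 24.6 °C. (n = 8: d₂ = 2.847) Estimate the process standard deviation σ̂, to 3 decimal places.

10.602

R̄ = (38.9 + 9.1 + 44.5 + 20.6 + 43.4 + 24.6) / 6 = 30.1833
σ̂ = R̄ / d₂ = 30.1833 / 2.847 = 10.6018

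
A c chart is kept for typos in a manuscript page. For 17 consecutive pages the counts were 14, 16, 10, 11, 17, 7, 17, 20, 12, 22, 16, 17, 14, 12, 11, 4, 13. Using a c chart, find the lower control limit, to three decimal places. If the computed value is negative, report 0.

2.599

c̄ = (14 + 16 + 10 + 11 + 17 + 7 + 17 + 20 + 12 + 22 + 16 + 17 + 14 + 12 + 11 + 4 + 13) / 17 = 233 / 17 = 13.7059
LCL = c̄ − 3√c̄ = 13.7059 − 3 × 3.7021 = 2.5994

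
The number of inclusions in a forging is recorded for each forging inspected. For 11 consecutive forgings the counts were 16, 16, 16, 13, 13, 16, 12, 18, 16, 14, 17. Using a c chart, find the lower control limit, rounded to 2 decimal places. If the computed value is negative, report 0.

3.49

c̄ = (16 + 16 + 16 + 13 + 13 + 16 + 12 + 18 + 16 + 14 + 17) / 11 = 167 / 11 = 15.1818
LCL = c̄ − 3√c̄ = 15.1818 − 3 × 3.8964 = 3.4927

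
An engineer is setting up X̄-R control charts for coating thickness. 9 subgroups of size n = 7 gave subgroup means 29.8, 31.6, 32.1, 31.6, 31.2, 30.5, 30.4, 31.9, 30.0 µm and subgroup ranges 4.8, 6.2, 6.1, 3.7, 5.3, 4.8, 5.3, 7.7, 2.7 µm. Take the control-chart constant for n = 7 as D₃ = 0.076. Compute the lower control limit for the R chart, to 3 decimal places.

0.394

R̄ = (4.8 + 6.2 + 6.1 + 3.7 + 5.3 + 4.8 + 5.3 + 7.7 + 2.7) / 9 = 46.6000 / 9 = 5.1778
LCL_R = D₃·R̄ = 0.076 × 5.1778 = 0.3935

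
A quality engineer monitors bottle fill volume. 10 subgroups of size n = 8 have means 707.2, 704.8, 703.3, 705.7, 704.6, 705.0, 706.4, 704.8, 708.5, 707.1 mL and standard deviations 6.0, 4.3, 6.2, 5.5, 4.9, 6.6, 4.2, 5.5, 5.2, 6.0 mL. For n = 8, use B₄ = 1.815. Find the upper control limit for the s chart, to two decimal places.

s̄ = (6.0 + 4.3 + 6.2 + 5.5 + 4.9 + 6.6 + 4.2 + 5.5 + 5.2 + 6.0) / 10 = 5.4400
UCL_s = B₄·s̄ = 1.815 × 5.4400 = 9.8736

9.87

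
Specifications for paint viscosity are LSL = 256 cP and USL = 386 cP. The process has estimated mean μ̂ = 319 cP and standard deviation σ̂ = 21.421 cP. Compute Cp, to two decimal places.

Cp = (USL − LSL) / (6σ̂) = (386 − 256) / (6 × 21.421) = 130.0000 / 128.5260 = 1.0115

1.01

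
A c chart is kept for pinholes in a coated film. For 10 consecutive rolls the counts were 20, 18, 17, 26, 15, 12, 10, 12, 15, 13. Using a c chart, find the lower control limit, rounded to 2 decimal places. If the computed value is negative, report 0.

3.88

c̄ = (20 + 18 + 17 + 26 + 15 + 12 + 10 + 12 + 15 + 13) / 10 = 158 / 10 = 15.8000
LCL = c̄ − 3√c̄ = 15.8000 − 3 × 3.9749 = 3.8752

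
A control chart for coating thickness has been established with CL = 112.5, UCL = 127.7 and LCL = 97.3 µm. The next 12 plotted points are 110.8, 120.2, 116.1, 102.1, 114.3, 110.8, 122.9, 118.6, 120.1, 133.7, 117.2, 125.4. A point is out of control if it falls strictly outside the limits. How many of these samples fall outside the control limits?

1

Compare each point to [97.3, 127.7]: sample 10 = 133.7 > UCL.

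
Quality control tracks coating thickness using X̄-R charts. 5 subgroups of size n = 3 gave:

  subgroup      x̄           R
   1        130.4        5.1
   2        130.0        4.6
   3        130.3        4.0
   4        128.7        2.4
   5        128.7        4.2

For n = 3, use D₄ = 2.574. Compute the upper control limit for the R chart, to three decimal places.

R̄ = (5.1 + 4.6 + 4.0 + 2.4 + 4.2) / 5 = 20.3000 / 5 = 4.0600
UCL_R = D₄·R̄ = 2.574 × 4.0600 = 10.4504

10.450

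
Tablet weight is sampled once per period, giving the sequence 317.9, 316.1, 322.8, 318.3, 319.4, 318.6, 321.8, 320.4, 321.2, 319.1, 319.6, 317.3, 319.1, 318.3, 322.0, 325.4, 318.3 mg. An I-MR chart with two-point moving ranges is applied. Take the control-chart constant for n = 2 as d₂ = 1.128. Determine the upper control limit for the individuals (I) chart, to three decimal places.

X̄ = (317.9 + 316.1 + 322.8 + 318.3 + 319.4 + 318.6 + 321.8 + 320.4 + 321.2 + 319.1 + 319.6 + 317.3 + 319.1 + 318.3 + 322.0 + 325.4 + 318.3) / 17 = 319.7412
Moving ranges: 1.8, 6.7, 4.5, 1.1, 0.8, 3.2, 1.4, 0.8, 2.1, 0.5, 2.3, 1.8, 0.8, 3.7, 3.4, 7.1; M̄R̄ = 42.0000 / 16 = 2.6250
UCL = X̄ + 3·M̄R̄/d₂ = 319.7412 + 3 × 2.6250 / 1.128 = 326.7226

326.723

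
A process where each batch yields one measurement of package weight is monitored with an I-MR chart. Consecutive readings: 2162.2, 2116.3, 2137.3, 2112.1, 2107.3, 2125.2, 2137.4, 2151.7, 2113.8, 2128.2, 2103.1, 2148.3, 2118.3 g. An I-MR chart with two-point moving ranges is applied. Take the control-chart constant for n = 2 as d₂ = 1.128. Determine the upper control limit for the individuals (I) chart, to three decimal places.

X̄ = (2162.2 + 2116.3 + 2137.3 + 2112.1 + 2107.3 + 2125.2 + 2137.4 + 2151.7 + 2113.8 + 2128.2 + 2103.1 + 2148.3 + 2118.3) / 13 = 2127.7846
Moving ranges: 45.9, 21.0, 25.2, 4.8, 17.9, 12.2, 14.3, 37.9, 14.4, 25.1, 45.2, 30.0; M̄R̄ = 293.9000 / 12 = 24.4917
UCL = X̄ + 3·M̄R̄/d₂ = 2127.7846 + 3 × 24.4917 / 1.128 = 2192.9220

2192.922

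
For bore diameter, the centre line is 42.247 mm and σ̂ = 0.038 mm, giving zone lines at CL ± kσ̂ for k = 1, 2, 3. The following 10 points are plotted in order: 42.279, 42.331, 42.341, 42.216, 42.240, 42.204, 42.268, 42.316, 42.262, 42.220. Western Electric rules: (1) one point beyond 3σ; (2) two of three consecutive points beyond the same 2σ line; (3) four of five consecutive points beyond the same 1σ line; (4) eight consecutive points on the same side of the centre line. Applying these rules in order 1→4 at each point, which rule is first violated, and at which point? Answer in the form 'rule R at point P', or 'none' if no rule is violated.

rule 2 at point 3

Zone of each point (C = within 1σ̂, B = 1σ̂–2σ̂, A = 2σ̂–3σ̂, * = beyond 3σ̂; sign = side of CL): 1:+C, 2:+A, 3:+A, 4:-C, 5:-C, 6:-B, 7:+C, 8:+B, 9:+C, 10:-C
Rule 2 (two of three consecutive points beyond the same 2σ limit) is satisfied at point 3.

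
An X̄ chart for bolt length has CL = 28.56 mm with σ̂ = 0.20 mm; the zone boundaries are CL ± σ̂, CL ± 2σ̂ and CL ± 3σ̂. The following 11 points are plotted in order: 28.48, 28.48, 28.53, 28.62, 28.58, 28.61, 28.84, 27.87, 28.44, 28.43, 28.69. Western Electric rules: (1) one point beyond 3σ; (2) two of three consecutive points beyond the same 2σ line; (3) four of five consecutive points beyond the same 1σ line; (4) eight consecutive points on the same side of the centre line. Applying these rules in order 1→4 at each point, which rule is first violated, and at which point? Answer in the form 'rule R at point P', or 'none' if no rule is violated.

Zone of each point (C = within 1σ̂, B = 1σ̂–2σ̂, A = 2σ̂–3σ̂, * = beyond 3σ̂; sign = side of CL): 1:-C, 2:-C, 3:-C, 4:+C, 5:+C, 6:+C, 7:+B, 8:-*, 9:-C, 10:-C, 11:+C
Rule 1 (one point beyond the 3σ limits) is satisfied at point 8.

rule 1 at point 8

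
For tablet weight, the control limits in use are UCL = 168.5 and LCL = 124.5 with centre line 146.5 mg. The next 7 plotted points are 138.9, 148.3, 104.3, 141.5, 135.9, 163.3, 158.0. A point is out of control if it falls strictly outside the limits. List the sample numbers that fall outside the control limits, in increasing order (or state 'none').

3

Compare each point to [124.5, 168.5]: sample 3 = 104.3 < LCL.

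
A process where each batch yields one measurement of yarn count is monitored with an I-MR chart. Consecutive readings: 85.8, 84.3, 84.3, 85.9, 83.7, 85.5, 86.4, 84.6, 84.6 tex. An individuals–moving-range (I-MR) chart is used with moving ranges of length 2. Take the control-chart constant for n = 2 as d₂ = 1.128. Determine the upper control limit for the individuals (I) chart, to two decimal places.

88.27

X̄ = (85.8 + 84.3 + 84.3 + 85.9 + 83.7 + 85.5 + 86.4 + 84.6 + 84.6) / 9 = 85.0111
Moving ranges: 1.5, 0.0, 1.6, 2.2, 1.8, 0.9, 1.8, 0.0; M̄R̄ = 9.8000 / 8 = 1.2250
UCL = X̄ + 3·M̄R̄/d₂ = 85.0111 + 3 × 1.2250 / 1.128 = 88.2691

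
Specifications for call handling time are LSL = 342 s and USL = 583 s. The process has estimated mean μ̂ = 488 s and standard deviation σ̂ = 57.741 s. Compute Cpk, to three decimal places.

0.548

Cpu = (USL − μ̂) / (3σ̂) = (583 − 488) / (3 × 57.741) = 0.5484; Cpl = (μ̂ − LSL) / (3σ̂) = (488 − 342) / (3 × 57.741) = 0.8428; Cpk = min(Cpu, Cpl) = 0.5484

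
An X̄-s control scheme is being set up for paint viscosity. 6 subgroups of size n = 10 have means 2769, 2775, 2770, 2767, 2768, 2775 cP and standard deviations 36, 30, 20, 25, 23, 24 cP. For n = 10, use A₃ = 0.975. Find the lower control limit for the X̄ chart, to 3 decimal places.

2744.992

X̄̄ = (2769 + 2775 + 2770 + 2767 + 2768 + 2775) / 6 = 2770.6667
s̄ = (36 + 30 + 20 + 25 + 23 + 24) / 6 = 26.3333
LCL = X̄̄ − A₃·s̄ = 2770.6667 − 0.975 × 26.3333 = 2744.9917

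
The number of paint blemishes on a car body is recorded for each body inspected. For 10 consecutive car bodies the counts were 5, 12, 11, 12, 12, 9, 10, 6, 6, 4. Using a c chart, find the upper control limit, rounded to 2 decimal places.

17.55

c̄ = (5 + 12 + 11 + 12 + 12 + 9 + 10 + 6 + 6 + 4) / 10 = 87 / 10 = 8.7000
UCL = c̄ + 3√c̄ = 8.7000 + 3 × √8.7000 = 8.7000 + 3 × 2.9496 = 17.5487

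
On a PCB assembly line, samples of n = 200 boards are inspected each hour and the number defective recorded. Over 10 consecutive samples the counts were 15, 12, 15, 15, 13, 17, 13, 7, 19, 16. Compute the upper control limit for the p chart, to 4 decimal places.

p̄ = Σdᵢ / (k·n) = 142 / (10 × 200) = 0.07100
UCL = p̄ + 3·√(p̄(1−p̄)/n) = 0.07100 + 3 × √(0.07100×0.92900/200) = 0.07100 + 3 × 0.01816 = 0.12548

0.1255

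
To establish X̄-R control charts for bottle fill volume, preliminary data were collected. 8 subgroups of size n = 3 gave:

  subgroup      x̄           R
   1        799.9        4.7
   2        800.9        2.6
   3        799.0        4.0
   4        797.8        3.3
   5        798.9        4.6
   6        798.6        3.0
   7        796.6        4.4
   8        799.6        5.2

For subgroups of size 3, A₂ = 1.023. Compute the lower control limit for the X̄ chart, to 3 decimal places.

794.846

X̄̄ = (799.9 + 800.9 + 799.0 + 797.8 + 798.9 + 798.6 + 796.6 + 799.6) / 8 = 6391.3000 / 8 = 798.9125
R̄ = (4.7 + 2.6 + 4.0 + 3.3 + 4.6 + 3.0 + 4.4 + 5.2) / 8 = 31.8000 / 8 = 3.9750
LCL = X̄̄ − A₂·R̄ = 798.9125 − 1.023 × 3.9750 = 794.8461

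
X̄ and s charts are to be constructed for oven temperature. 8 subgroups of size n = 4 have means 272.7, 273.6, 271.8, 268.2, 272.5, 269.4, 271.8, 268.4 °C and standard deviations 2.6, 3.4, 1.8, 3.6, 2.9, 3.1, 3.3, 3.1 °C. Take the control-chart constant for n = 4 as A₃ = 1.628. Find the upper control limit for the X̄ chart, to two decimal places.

275.89

X̄̄ = (272.7 + 273.6 + 271.8 + 268.2 + 272.5 + 269.4 + 271.8 + 268.4) / 8 = 271.0500
s̄ = (2.6 + 3.4 + 1.8 + 3.6 + 2.9 + 3.1 + 3.3 + 3.1) / 8 = 2.9750
UCL = X̄̄ + A₃·s̄ = 271.0500 + 1.628 × 2.9750 = 275.8933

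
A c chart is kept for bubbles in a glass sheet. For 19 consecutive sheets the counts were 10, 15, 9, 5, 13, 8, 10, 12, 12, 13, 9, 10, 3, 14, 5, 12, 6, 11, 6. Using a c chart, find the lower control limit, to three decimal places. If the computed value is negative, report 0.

0.321

c̄ = (10 + 15 + 9 + 5 + 13 + 8 + 10 + 12 + 12 + 13 + 9 + 10 + 3 + 14 + 5 + 12 + 6 + 11 + 6) / 19 = 183 / 19 = 9.6316
LCL = c̄ − 3√c̄ = 9.6316 − 3 × 3.1035 = 0.3211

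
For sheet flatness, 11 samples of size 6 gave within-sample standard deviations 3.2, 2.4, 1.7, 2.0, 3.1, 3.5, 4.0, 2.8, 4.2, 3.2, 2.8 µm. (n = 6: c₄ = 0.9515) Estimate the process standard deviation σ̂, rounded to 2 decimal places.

3.14

s̄ = (3.2 + 2.4 + 1.7 + 2.0 + 3.1 + 3.5 + 4.0 + 2.8 + 4.2 + 3.2 + 2.8) / 11 = 2.9909
σ̂ = s̄ / c₄ = 2.9909 / 0.9515 = 3.1434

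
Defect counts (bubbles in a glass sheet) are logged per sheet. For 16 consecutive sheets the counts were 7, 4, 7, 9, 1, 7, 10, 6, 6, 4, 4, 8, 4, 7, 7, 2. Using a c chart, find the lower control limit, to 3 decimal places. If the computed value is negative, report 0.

c̄ = (7 + 4 + 7 + 9 + 1 + 7 + 10 + 6 + 6 + 4 + 4 + 8 + 4 + 7 + 7 + 2) / 16 = 93 / 16 = 5.8125
LCL = c̄ − 3√c̄ = 5.8125 − 3 × 2.4109 = -1.4202 → 0 (cannot be negative)

0.000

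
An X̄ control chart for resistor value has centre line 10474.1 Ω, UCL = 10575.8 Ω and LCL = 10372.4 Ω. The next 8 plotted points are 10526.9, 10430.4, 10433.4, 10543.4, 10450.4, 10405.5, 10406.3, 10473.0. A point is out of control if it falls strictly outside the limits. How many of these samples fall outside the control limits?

All 8 points lie within [10372.4, 10575.8].

0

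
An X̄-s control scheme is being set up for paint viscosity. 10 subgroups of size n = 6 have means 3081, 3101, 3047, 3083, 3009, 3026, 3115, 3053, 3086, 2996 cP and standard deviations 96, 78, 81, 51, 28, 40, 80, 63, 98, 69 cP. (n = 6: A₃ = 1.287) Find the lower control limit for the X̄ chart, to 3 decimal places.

2971.669

X̄̄ = (3081 + 3101 + 3047 + 3083 + 3009 + 3026 + 3115 + 3053 + 3086 + 2996) / 10 = 3059.7000
s̄ = (96 + 78 + 81 + 51 + 28 + 40 + 80 + 63 + 98 + 69) / 10 = 68.4000
LCL = X̄̄ − A₃·s̄ = 3059.7000 − 1.287 × 68.4000 = 2971.6692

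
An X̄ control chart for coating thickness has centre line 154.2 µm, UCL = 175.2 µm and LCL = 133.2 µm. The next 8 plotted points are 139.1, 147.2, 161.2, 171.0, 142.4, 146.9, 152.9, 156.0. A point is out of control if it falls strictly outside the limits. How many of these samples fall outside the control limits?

0

All 8 points lie within [133.2, 175.2].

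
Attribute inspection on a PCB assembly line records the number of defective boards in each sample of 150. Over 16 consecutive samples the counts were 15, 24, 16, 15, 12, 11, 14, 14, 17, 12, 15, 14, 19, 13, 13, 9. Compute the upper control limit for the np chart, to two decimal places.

p̄ = Σdᵢ / (k·n) = 233 / (16 × 150) = 0.09708
UCL = np̄ + 3·√(np̄(1−p̄)) = 14.5625 + 3 × √(14.5625×0.90292) = 14.5625 + 3 × 3.6261 = 25.4409

25.44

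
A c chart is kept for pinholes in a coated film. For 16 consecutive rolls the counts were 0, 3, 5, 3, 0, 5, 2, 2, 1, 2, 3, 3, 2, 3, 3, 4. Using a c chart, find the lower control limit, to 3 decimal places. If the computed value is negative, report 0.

c̄ = (0 + 3 + 5 + 3 + 0 + 5 + 2 + 2 + 1 + 2 + 3 + 3 + 2 + 3 + 3 + 4) / 16 = 41 / 16 = 2.5625
LCL = c̄ − 3√c̄ = 2.5625 − 3 × 1.6008 = -2.2398 → 0 (cannot be negative)

0.000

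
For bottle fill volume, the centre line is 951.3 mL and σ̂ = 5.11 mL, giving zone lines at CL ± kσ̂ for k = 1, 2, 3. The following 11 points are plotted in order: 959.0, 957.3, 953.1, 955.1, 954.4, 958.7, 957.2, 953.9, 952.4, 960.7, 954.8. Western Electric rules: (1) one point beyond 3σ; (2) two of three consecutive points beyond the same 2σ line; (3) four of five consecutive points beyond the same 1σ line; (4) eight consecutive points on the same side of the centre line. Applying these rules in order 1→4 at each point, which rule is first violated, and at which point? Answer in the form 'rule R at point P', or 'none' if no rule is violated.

Zone of each point (C = within 1σ̂, B = 1σ̂–2σ̂, A = 2σ̂–3σ̂, * = beyond 3σ̂; sign = side of CL): 1:+B, 2:+B, 3:+C, 4:+C, 5:+C, 6:+B, 7:+B, 8:+C, 9:+C, 10:+B, 11:+C
Rule 4 (eight consecutive points on the same side of the centre line) is satisfied at point 8.

rule 4 at point 8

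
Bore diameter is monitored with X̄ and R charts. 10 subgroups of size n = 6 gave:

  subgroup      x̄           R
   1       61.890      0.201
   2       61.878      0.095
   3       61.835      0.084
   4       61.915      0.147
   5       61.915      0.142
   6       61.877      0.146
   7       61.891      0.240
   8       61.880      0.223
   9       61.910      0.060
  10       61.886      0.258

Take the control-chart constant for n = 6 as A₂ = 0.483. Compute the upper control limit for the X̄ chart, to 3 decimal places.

61.965

X̄̄ = (61.890 + 61.878 + 61.835 + 61.915 + 61.915 + 61.877 + 61.891 + 61.880 + 61.910 + 61.886) / 10 = 618.8770 / 10 = 61.8877
R̄ = (0.201 + 0.095 + 0.084 + 0.147 + 0.142 + 0.146 + 0.240 + 0.223 + 0.060 + 0.258) / 10 = 1.5960 / 10 = 0.1596
UCL = X̄̄ + A₂·R̄ = 61.8877 + 0.483 × 0.1596 = 61.9648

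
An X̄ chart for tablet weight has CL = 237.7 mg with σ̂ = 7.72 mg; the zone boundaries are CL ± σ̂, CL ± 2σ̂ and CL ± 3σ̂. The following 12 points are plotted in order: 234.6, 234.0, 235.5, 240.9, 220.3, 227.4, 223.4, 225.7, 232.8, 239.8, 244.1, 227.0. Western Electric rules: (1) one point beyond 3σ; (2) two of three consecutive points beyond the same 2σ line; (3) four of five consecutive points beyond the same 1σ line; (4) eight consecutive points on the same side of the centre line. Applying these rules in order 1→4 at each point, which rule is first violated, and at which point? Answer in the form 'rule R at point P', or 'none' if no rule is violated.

Zone of each point (C = within 1σ̂, B = 1σ̂–2σ̂, A = 2σ̂–3σ̂, * = beyond 3σ̂; sign = side of CL): 1:-C, 2:-C, 3:-C, 4:+C, 5:-A, 6:-B, 7:-B, 8:-B, 9:-C, 10:+C, 11:+C, 12:-B
Rule 3 (four of five consecutive points beyond the same 1σ limit) is satisfied at point 8.

rule 3 at point 8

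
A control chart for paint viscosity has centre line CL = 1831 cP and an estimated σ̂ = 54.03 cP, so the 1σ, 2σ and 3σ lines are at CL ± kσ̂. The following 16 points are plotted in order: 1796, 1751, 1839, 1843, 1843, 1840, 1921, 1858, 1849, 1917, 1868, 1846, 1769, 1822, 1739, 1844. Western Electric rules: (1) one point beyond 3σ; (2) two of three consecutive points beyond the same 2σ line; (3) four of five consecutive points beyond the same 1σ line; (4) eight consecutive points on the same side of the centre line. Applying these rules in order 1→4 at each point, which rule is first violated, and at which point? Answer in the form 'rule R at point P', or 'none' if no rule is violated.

rule 4 at point 10

Zone of each point (C = within 1σ̂, B = 1σ̂–2σ̂, A = 2σ̂–3σ̂, * = beyond 3σ̂; sign = side of CL): 1:-C, 2:-B, 3:+C, 4:+C, 5:+C, 6:+C, 7:+B, 8:+C, 9:+C, 10:+B, 11:+C, 12:+C, 13:-B, 14:-C, 15:-B, 16:+C
Rule 4 (eight consecutive points on the same side of the centre line) is satisfied at point 10.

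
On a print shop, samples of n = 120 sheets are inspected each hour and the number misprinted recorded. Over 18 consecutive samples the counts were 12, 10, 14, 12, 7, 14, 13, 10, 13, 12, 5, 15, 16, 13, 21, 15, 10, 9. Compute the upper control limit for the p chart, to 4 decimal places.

p̄ = Σdᵢ / (k·n) = 221 / (18 × 120) = 0.10231
UCL = p̄ + 3·√(p̄(1−p̄)/n) = 0.10231 + 3 × √(0.10231×0.89769/120) = 0.10231 + 3 × 0.02767 = 0.18531

0.1853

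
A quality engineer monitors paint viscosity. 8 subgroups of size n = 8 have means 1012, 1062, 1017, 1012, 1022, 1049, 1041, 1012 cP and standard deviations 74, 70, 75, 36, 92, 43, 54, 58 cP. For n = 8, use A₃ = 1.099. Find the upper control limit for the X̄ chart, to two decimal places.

X̄̄ = (1012 + 1062 + 1017 + 1012 + 1022 + 1049 + 1041 + 1012) / 8 = 1028.3750
s̄ = (74 + 70 + 75 + 36 + 92 + 43 + 54 + 58) / 8 = 62.7500
UCL = X̄̄ + A₃·s̄ = 1028.3750 + 1.099 × 62.7500 = 1097.3373

1097.34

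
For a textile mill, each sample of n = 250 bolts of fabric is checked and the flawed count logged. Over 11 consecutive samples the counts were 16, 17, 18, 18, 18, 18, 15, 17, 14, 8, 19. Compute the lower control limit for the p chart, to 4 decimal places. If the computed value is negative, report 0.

0.0180

p̄ = Σdᵢ / (k·n) = 178 / (11 × 250) = 0.06473
LCL = p̄ − 3·√(p̄(1−p̄)/n) = 0.06473 − 3 × 0.01556 = 0.01804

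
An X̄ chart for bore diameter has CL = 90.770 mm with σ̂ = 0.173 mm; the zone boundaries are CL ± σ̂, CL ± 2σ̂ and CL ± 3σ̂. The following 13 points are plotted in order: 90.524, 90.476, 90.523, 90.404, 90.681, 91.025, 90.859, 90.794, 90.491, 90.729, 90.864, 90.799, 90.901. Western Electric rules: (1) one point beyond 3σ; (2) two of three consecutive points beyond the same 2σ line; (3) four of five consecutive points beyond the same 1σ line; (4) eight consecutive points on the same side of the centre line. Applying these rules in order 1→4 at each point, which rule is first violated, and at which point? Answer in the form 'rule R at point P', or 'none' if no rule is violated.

rule 3 at point 4

Zone of each point (C = within 1σ̂, B = 1σ̂–2σ̂, A = 2σ̂–3σ̂, * = beyond 3σ̂; sign = side of CL): 1:-B, 2:-B, 3:-B, 4:-A, 5:-C, 6:+B, 7:+C, 8:+C, 9:-B, 10:-C, 11:+C, 12:+C, 13:+C
Rule 3 (four of five consecutive points beyond the same 1σ limit) is satisfied at point 4.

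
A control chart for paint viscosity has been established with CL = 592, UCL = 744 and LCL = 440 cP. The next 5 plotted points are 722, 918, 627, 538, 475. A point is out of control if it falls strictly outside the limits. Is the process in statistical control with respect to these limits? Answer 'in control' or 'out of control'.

out of control

Compare each point to [440, 744]: sample 2 = 918 > UCL.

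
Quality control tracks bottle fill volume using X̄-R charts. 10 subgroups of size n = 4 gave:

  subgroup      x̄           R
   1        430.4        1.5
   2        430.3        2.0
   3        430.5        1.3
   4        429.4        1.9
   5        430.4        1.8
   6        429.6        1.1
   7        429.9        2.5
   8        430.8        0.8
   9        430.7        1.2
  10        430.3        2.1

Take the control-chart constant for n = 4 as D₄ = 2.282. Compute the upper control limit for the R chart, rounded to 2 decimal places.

3.70

R̄ = (1.5 + 2.0 + 1.3 + 1.9 + 1.8 + 1.1 + 2.5 + 0.8 + 1.2 + 2.1) / 10 = 16.2000 / 10 = 1.6200
UCL_R = D₄·R̄ = 2.282 × 1.6200 = 3.6968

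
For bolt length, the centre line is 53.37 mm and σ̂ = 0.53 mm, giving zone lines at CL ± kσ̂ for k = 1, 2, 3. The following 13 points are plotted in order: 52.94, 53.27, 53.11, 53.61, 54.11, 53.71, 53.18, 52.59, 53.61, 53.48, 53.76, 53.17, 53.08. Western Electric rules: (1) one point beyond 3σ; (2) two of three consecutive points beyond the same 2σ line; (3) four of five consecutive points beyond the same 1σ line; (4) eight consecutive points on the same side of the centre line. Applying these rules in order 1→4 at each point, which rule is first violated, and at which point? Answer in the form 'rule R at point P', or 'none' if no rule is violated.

none

Zone of each point (C = within 1σ̂, B = 1σ̂–2σ̂, A = 2σ̂–3σ̂, * = beyond 3σ̂; sign = side of CL): 1:-C, 2:-C, 3:-C, 4:+C, 5:+B, 6:+C, 7:-C, 8:-B, 9:+C, 10:+C, 11:+C, 12:-C, 13:-C
No rule fires across all 13 points.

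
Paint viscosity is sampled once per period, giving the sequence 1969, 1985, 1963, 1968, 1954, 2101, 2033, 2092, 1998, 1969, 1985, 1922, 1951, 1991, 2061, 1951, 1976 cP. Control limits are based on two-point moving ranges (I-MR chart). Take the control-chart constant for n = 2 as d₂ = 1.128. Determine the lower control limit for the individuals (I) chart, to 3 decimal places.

X̄ = (1969 + 1985 + 1963 + 1968 + 1954 + 2101 + 2033 + 2092 + 1998 + 1969 + 1985 + 1922 + 1951 + 1991 + 2061 + 1951 + 1976) / 17 = 1992.2941
Moving ranges: 16, 22, 5, 14, 147, 68, 59, 94, 29, 16, 63, 29, 40, 70, 110, 25; M̄R̄ = 807.0000 / 16 = 50.4375
LCL = X̄ − 3·M̄R̄/d₂ = 1992.2941 − 3 × 50.4375 / 1.128 = 1858.1518

1858.152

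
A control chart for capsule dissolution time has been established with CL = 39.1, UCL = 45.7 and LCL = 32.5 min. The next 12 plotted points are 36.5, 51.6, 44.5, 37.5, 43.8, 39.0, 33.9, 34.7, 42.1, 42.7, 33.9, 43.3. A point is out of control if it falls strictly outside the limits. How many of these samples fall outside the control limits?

1

Compare each point to [32.5, 45.7]: sample 2 = 51.6 > UCL.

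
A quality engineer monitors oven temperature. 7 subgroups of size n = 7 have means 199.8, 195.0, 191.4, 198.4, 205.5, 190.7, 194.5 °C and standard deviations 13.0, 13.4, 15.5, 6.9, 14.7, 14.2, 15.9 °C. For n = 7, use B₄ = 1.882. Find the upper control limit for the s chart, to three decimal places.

s̄ = (13.0 + 13.4 + 15.5 + 6.9 + 14.7 + 14.2 + 15.9) / 7 = 13.3714
UCL_s = B₄·s̄ = 1.882 × 13.3714 = 25.1650

25.165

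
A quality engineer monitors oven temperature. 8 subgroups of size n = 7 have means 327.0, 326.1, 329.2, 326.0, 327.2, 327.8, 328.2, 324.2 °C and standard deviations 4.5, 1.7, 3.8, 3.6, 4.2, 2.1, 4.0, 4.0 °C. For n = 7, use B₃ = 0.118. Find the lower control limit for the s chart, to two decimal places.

s̄ = (4.5 + 1.7 + 3.8 + 3.6 + 4.2 + 2.1 + 4.0 + 4.0) / 8 = 3.4875
LCL_s = B₃·s̄ = 0.118 × 3.4875 = 0.4115

0.41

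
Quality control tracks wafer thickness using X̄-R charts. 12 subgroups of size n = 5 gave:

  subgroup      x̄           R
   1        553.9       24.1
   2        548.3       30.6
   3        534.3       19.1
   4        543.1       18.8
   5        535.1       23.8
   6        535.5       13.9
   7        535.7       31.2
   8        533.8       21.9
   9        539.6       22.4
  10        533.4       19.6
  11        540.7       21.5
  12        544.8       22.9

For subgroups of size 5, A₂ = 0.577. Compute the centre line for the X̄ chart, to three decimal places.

539.850

X̄̄ = (553.9 + 548.3 + 534.3 + 543.1 + 535.1 + 535.5 + 535.7 + 533.8 + 539.6 + 533.4 + 540.7 + 544.8) / 12 = 6478.2000 / 12 = 539.8500
CL = X̄̄ = 539.8500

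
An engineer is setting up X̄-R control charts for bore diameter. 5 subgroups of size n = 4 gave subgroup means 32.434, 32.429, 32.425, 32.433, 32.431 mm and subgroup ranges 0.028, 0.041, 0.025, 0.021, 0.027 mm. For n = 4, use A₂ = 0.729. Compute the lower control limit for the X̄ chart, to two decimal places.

32.41

X̄̄ = (32.434 + 32.429 + 32.425 + 32.433 + 32.431) / 5 = 162.1520 / 5 = 32.4304
R̄ = (0.028 + 0.041 + 0.025 + 0.021 + 0.027) / 5 = 0.1420 / 5 = 0.0284
LCL = X̄̄ − A₂·R̄ = 32.4304 − 0.729 × 0.0284 = 32.4097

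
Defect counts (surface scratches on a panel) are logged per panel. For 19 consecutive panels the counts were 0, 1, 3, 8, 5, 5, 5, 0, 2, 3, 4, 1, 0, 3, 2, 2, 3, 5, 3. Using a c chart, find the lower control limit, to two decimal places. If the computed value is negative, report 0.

0.00

c̄ = (0 + 1 + 3 + 8 + 5 + 5 + 5 + 0 + 2 + 3 + 4 + 1 + 0 + 3 + 2 + 2 + 3 + 5 + 3) / 19 = 55 / 19 = 2.8947
LCL = c̄ − 3√c̄ = 2.8947 − 3 × 1.7014 = -2.2094 → 0 (cannot be negative)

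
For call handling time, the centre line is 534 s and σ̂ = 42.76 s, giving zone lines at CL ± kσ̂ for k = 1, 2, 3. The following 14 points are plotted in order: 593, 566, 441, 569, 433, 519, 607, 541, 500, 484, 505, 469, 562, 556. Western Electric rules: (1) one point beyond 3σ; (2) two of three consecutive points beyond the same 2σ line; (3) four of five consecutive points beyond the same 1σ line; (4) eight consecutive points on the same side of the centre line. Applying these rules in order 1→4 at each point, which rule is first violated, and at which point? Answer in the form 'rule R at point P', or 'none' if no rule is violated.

Zone of each point (C = within 1σ̂, B = 1σ̂–2σ̂, A = 2σ̂–3σ̂, * = beyond 3σ̂; sign = side of CL): 1:+B, 2:+C, 3:-A, 4:+C, 5:-A, 6:-C, 7:+B, 8:+C, 9:-C, 10:-B, 11:-C, 12:-B, 13:+C, 14:+C
Rule 2 (two of three consecutive points beyond the same 2σ limit) is satisfied at point 5.

rule 2 at point 5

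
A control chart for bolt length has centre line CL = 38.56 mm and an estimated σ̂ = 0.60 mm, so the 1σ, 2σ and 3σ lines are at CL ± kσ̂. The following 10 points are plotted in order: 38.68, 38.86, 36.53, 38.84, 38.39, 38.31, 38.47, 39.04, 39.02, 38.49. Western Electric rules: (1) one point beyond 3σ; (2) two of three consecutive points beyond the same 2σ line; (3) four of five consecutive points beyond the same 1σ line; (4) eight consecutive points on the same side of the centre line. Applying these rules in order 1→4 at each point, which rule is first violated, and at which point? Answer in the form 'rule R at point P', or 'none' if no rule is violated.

Zone of each point (C = within 1σ̂, B = 1σ̂–2σ̂, A = 2σ̂–3σ̂, * = beyond 3σ̂; sign = side of CL): 1:+C, 2:+C, 3:-*, 4:+C, 5:-C, 6:-C, 7:-C, 8:+C, 9:+C, 10:-C
Rule 1 (one point beyond the 3σ limits) is satisfied at point 3.

rule 1 at point 3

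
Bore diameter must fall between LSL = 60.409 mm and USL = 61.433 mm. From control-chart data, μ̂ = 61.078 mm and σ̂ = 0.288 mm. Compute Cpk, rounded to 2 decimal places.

Cpu = (USL − μ̂) / (3σ̂) = (61.433 − 61.078) / (3 × 0.288) = 0.4109; Cpl = (μ̂ − LSL) / (3σ̂) = (61.078 − 60.409) / (3 × 0.288) = 0.7743; Cpk = min(Cpu, Cpl) = 0.4109

0.41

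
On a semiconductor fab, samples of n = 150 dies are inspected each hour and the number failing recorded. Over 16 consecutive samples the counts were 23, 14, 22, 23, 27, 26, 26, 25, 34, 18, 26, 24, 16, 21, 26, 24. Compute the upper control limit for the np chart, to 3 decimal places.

p̄ = Σdᵢ / (k·n) = 375 / (16 × 150) = 0.15625
UCL = np̄ + 3·√(np̄(1−p̄)) = 23.4375 + 3 × √(23.4375×0.84375) = 23.4375 + 3 × 4.4470 = 36.7784

36.778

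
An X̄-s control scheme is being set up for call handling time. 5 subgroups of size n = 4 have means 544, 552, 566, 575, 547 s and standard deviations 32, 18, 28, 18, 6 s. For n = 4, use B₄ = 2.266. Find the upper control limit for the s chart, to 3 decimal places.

46.226

s̄ = (32 + 18 + 28 + 18 + 6) / 5 = 20.4000
UCL_s = B₄·s̄ = 2.266 × 20.4000 = 46.2264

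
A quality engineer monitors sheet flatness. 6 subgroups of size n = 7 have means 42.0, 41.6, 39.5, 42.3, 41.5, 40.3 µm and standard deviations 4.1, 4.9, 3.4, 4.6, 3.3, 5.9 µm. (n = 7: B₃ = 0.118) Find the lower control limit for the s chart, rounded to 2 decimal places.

s̄ = (4.1 + 4.9 + 3.4 + 4.6 + 3.3 + 5.9) / 6 = 4.3667
LCL_s = B₃·s̄ = 0.118 × 4.3667 = 0.5153

0.52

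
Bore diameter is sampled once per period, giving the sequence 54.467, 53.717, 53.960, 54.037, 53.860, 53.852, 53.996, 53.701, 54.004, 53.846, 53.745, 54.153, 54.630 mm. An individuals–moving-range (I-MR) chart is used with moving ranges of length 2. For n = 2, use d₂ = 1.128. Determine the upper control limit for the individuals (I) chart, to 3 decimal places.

X̄ = (54.467 + 53.717 + 53.960 + 54.037 + 53.860 + 53.852 + 53.996 + 53.701 + 54.004 + 53.846 + 53.745 + 54.153 + 54.630) / 13 = 53.9975
Moving ranges: 0.750, 0.243, 0.077, 0.177, 0.008, 0.144, 0.295, 0.303, 0.158, 0.101, 0.408, 0.477; M̄R̄ = 3.1410 / 12 = 0.2617
UCL = X̄ + 3·M̄R̄/d₂ = 53.9975 + 3 × 0.2617 / 1.128 = 54.6937

54.694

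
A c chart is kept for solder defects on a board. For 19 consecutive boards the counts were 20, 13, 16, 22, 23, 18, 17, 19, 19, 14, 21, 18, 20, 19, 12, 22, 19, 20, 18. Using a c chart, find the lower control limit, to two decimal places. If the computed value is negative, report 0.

c̄ = (20 + 13 + 16 + 22 + 23 + 18 + 17 + 19 + 19 + 14 + 21 + 18 + 20 + 19 + 12 + 22 + 19 + 20 + 18) / 19 = 350 / 19 = 18.4211
LCL = c̄ − 3√c̄ = 18.4211 − 3 × 4.2920 = 5.5451

5.55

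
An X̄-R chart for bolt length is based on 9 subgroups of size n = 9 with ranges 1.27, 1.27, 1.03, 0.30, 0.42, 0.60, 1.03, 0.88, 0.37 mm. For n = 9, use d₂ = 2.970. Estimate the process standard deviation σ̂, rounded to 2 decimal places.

0.27

R̄ = (1.27 + 1.27 + 1.03 + 0.30 + 0.42 + 0.60 + 1.03 + 0.88 + 0.37) / 9 = 0.7967
σ̂ = R̄ / d₂ = 0.7967 / 2.970 = 0.2682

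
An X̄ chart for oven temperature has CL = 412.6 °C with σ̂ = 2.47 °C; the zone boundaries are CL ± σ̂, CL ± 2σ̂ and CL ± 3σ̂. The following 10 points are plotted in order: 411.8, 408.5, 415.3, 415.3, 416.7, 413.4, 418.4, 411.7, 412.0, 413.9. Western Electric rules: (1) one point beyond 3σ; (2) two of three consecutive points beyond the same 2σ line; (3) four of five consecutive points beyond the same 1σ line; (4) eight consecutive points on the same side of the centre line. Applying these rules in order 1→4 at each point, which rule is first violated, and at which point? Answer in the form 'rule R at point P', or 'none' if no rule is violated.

rule 3 at point 7

Zone of each point (C = within 1σ̂, B = 1σ̂–2σ̂, A = 2σ̂–3σ̂, * = beyond 3σ̂; sign = side of CL): 1:-C, 2:-B, 3:+B, 4:+B, 5:+B, 6:+C, 7:+A, 8:-C, 9:-C, 10:+C
Rule 3 (four of five consecutive points beyond the same 1σ limit) is satisfied at point 7.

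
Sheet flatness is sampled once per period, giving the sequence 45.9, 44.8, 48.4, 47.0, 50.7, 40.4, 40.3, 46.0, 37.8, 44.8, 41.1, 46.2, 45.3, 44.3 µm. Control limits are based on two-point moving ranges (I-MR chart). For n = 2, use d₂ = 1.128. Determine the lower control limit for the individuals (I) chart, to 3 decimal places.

33.903

X̄ = (45.9 + 44.8 + 48.4 + 47.0 + 50.7 + 40.4 + 40.3 + 46.0 + 37.8 + 44.8 + 41.1 + 46.2 + 45.3 + 44.3) / 14 = 44.5000
Moving ranges: 1.1, 3.6, 1.4, 3.7, 10.3, 0.1, 5.7, 8.2, 7.0, 3.7, 5.1, 0.9, 1.0; M̄R̄ = 51.8000 / 13 = 3.9846
LCL = X̄ − 3·M̄R̄/d₂ = 44.5000 − 3 × 3.9846 / 1.128 = 33.9026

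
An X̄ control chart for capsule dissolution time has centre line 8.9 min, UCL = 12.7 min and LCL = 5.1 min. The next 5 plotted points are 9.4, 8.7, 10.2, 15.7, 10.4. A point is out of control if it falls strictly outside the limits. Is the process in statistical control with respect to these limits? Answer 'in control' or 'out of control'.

out of control

Compare each point to [5.1, 12.7]: sample 4 = 15.7 > UCL.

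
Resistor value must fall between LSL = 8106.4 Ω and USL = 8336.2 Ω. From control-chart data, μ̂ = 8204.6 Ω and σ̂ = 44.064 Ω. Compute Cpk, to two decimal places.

Cpu = (USL − μ̂) / (3σ̂) = (8336.2 − 8204.6) / (3 × 44.064) = 0.9955; Cpl = (μ̂ − LSL) / (3σ̂) = (8204.6 − 8106.4) / (3 × 44.064) = 0.7429; Cpk = min(Cpu, Cpl) = 0.7429

0.74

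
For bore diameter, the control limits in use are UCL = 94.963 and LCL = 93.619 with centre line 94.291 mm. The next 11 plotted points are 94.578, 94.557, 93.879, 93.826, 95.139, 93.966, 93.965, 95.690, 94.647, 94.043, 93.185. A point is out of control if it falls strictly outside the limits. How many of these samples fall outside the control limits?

3

Compare each point to [93.619, 94.963]: sample 5 = 95.139 > UCL; sample 8 = 95.690 > UCL; sample 11 = 93.185 < LCL.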